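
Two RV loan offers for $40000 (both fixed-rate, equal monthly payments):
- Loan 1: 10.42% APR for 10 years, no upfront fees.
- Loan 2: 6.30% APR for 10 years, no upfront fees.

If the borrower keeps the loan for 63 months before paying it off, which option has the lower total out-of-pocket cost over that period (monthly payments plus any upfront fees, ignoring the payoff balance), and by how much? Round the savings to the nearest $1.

Loan 1: at 10.42% the monthly rate is 0.0086833, so the payment is 40,000 × 0.0086833 / (1 − 1.0086833^−120) = $537.95.
Loan 2: at 6.30% the monthly rate is 0.0052500, so the payment is 40,000 × 0.0052500 / (1 − 1.0052500^−120) = $450.13.
Over 63 months: Loan 1 costs 63 × $537.95 = $33,890.85; Loan 2 costs 63 × $450.13 = $28,358.19.
Loan 2 is cheaper by $33,890.85 − $28,358.19 = $5,532.66.

Loan 2 by $5,533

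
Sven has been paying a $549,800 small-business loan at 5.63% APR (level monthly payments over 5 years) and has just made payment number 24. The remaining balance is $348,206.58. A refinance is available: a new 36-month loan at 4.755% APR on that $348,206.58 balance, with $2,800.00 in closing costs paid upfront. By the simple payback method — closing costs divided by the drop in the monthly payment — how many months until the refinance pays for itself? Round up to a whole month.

21 months

Current payment = 549,800 × 5.63%/12 / (1 − (1+0.0046917)^−60) = $10,534.84.
Refinanced payment = 348,206.58 × 0.0039625 / (1 − (1+0.0039625)^−36) = $10,397.80.
Monthly savings = $10,534.84 − $10,397.80 = $137.04.
Break-even = $2,800.00 / $137.04 = 20.43 → 21 months.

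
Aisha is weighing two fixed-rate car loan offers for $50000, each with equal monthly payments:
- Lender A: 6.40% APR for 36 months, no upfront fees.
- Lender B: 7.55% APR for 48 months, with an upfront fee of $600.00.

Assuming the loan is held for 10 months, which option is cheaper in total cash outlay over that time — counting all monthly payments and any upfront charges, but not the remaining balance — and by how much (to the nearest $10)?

Lender A: at 6.40% the monthly rate is 0.0053333, so the payment is 50,000 × 0.0053333 / (1 − 1.0053333^−36) = $1,530.18.
Lender B: monthly rate = 7.55%/12 = 0.0062917; payment = 50,000 × 0.0062917 / (1 − (1+0.0062917)^−48) = $1,210.11.
Over 10 months: Lender A costs 10 × $1,530.18 = $15,301.80; Lender B costs 10 × $1,210.11 + $600.00 = $12,701.10.
Lender B is cheaper by $15,301.80 − $12,701.10 = $2,600.70.

Lender B by $2,600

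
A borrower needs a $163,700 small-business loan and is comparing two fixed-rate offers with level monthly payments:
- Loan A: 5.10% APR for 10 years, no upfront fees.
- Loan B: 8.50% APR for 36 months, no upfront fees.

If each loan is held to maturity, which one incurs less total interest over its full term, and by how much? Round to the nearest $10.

Loan B by $23,280

Loan A: monthly rate = 5.1%/12 = 0.0042500; payment = 163,700 × 0.0042500 / (1 − (1+0.0042500)^−120) = $1,744.31.
Total interest on Loan A = 120 × $1,744.31 − $163,700 = $45,617.20.
Loan B: monthly rate = 8.5%/12 = 0.0070833; payment = 163,700 × 0.0070833 / (1 − (1+0.0070833)^−36) = $5,167.61.
Total interest on Loan B = 36 × $5,167.61 − $163,700 = $22,333.96.
Loan B is lower by $23,283.24.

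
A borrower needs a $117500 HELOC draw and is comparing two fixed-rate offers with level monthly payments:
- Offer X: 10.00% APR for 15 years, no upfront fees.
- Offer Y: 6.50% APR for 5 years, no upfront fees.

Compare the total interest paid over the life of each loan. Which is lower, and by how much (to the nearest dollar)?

Offer X: monthly rate = 10%/12 = 0.0083333; payment = 117,500 × 0.0083333 / (1 − (1+0.0083333)^−180) = $1,262.66.
Total interest on Offer X = 180 × $1,262.66 − $117,500 = $109,778.80.
Offer Y: at 6.50% the monthly rate is 0.0054167, so the payment is 117,500 × 0.0054167 / (1 − 1.0054167^−60) = $2,299.02.
Total interest on Offer Y = 60 × $2,299.02 − $117,500 = $20,441.20.
Offer Y is lower by $89,337.60.

Offer Y by $89,338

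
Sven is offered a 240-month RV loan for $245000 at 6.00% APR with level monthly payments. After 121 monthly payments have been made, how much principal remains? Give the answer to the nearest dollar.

$157,137

With monthly rate i = 6%/12 = 0.0050000, the balance after k of n payments is P · [(1+i)^n − (1+i)^k] / [(1+i)^n − 1].
(1+0.0050000)^240 = 3.31020448 and (1+0.0050000)^121 = 1.82849372, so the balance is 245,000 × (3.31020448 − 1.82849372) / (3.31020448 − 1) = $157,137.23.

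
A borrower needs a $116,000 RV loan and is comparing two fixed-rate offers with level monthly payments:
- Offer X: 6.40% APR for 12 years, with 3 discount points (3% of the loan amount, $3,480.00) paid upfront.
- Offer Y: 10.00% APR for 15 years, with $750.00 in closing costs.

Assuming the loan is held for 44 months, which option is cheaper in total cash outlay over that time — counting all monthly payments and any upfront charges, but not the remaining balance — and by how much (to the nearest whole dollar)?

Offer X by $1,248

Offer X: monthly rate = 6.4%/12 = 0.0053333; payment = 116,000 × 0.0053333 / (1 − (1+0.0053333)^−144) = $1,156.14.
Offer Y: monthly rate = 10%/12 = 0.0083333; payment = 116,000 × 0.0083333 / (1 − (1+0.0083333)^−180) = $1,246.54.
Over 44 months: Offer X costs 44 × $1,156.14 + $3,480.00 = $54,350.16; Offer Y costs 44 × $1,246.54 + $750.00 = $55,597.76.
Offer X is cheaper by $55,597.76 − $54,350.16 = $1,247.60.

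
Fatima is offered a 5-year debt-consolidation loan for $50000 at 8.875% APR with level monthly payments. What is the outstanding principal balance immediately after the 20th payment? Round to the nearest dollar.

$35,721

With monthly rate i = 8.875%/12 = 0.0073958, the balance after k of n payments is P · [(1+i)^n − (1+i)^k] / [(1+i)^n − 1].
(1+0.0073958)^60 = 1.55599793 and (1+0.0073958)^20 = 1.15878537, so the balance is 50,000 × (1.55599793 − 1.15878537) / (1.55599793 − 1) = $35,720.69.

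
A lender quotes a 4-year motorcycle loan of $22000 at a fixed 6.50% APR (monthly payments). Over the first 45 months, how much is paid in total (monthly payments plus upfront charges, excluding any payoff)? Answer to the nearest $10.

Monthly rate = 6.5%/12 = 0.0054167; payment = 22,000 × 0.0054167 / (1 − (1+0.0054167)^−48) = $521.73.
Total outlay = 45 × $521.73 = $23,477.85.

$23,480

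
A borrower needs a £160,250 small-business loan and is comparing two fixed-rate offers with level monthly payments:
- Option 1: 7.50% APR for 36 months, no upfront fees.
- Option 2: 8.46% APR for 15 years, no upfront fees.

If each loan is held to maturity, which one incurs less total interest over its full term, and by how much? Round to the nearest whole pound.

Option 1 by £103,920

Option 1: monthly rate = 7.5%/12 = 0.0062500; payment = 160,250 × 0.0062500 / (1 − (1+0.0062500)^−36) = £4,984.77.
Total interest on Option 1 = 36 × £4,984.77 − £160,250 = £19,201.72.
Option 2: at 8.46% the monthly rate is 0.0070500, so the payment is 160,250 × 0.0070500 / (1 − 1.0070500^−180) = £1,574.29.
Total interest on Option 2 = 180 × £1,574.29 − £160,250 = £123,122.20.
Option 1 is lower by £103,920.48.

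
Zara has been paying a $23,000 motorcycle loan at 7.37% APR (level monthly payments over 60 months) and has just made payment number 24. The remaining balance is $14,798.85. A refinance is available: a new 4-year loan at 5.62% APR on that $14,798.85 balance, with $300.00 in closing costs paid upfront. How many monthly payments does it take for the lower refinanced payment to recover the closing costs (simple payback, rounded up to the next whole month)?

3 months

Current payment = 23,000 × 7.37%/12 / (1 − (1+0.0061417)^−60) = $459.45.
Refinanced payment = 14,798.85 × 0.0046833 / (1 − (1+0.0046833)^−48) = $344.98.
Monthly savings = $459.45 − $344.98 = $114.47.
Break-even = $300.00 / $114.47 = 2.62 → 3 months.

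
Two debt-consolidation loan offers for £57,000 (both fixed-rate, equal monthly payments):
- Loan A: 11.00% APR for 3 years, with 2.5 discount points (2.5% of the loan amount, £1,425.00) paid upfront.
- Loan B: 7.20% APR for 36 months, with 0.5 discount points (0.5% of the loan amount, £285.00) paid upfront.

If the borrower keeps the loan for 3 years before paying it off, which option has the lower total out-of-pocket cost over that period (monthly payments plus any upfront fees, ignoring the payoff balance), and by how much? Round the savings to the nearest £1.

Loan A: monthly rate = 11%/12 = 0.0091667; payment = 57,000 × 0.0091667 / (1 − (1+0.0091667)^−36) = £1,866.11.
Loan B: monthly rate = 7.2%/12 = 0.0060000; payment = 57,000 × 0.0060000 / (1 − (1+0.0060000)^−36) = £1,765.21.
Over 36 months: Loan A costs 36 × £1,866.11 + £1,425.00 = £68,604.96; Loan B costs 36 × £1,765.21 + £285.00 = £63,832.56.
Loan B is cheaper by £68,604.96 − £63,832.56 = £4,772.40.

Loan B by £4,772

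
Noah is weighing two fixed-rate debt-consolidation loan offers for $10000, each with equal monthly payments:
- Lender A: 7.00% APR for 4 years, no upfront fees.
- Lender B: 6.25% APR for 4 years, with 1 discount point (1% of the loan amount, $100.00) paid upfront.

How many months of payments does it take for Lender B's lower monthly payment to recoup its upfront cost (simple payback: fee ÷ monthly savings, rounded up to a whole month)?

29 months

Lender A: at 7.00% the monthly rate is 0.0058333, so the payment is 10,000 × 0.0058333 / (1 − 1.0058333^−48) = $239.46.
Lender B: at 6.25% the monthly rate is 0.0052083, so the payment is 10,000 × 0.0052083 / (1 − 1.0052083^−48) = $236.00.
Monthly savings = $239.46 − $236.00 = $3.46.
Break-even = $100.00 / $3.46 = 28.90 → 29 months.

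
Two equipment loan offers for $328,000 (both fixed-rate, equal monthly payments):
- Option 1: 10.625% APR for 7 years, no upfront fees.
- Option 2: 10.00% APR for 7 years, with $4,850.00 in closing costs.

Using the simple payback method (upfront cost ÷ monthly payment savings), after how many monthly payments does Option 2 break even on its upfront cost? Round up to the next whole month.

Option 1: monthly rate = 10.625%/12 = 0.0088542; payment = 328,000 × 0.0088542 / (1 − (1+0.0088542)^−84) = $5,551.70.
Option 2: at 10.00% the monthly rate is 0.0083333, so the payment is 328,000 × 0.0083333 / (1 − 1.0083333^−84) = $5,445.19.
Monthly savings = $5,551.70 − $5,445.19 = $106.51.
Break-even = $4,850.00 / $106.51 = 45.54 → 46 months.

46 months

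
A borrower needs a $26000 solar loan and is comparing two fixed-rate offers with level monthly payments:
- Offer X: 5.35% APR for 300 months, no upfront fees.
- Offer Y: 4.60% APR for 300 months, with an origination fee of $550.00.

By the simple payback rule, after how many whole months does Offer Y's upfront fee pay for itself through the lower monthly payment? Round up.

Offer X: monthly rate = 5.35%/12 = 0.0044583; payment = 26,000 × 0.0044583 / (1 − (1+0.0044583)^−300) = $157.34.
Offer Y: monthly rate = 4.6%/12 = 0.0038333; payment = 26,000 × 0.0038333 / (1 − (1+0.0038333)^−300) = $146.00.
Monthly savings = $157.34 − $146.00 = $11.34.
Break-even = $550.00 / $11.34 = 48.50 → 49 months.

49 months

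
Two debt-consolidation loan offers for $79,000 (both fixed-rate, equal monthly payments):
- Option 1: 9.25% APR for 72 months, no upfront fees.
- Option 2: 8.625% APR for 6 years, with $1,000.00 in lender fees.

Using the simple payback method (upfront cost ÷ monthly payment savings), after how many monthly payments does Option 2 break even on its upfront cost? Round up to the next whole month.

41 months

Option 1: at 9.25% the monthly rate is 0.0077083, so the payment is 79,000 × 0.0077083 / (1 − 1.0077083^−72) = $1,433.84.
Option 2: at 8.625% the monthly rate is 0.0071875, so the payment is 79,000 × 0.0071875 / (1 − 1.0071875^−72) = $1,409.36.
Monthly savings = $1,433.84 − $1,409.36 = $24.48.
Break-even = $1,000.00 / $24.48 = 40.85 → 41 months.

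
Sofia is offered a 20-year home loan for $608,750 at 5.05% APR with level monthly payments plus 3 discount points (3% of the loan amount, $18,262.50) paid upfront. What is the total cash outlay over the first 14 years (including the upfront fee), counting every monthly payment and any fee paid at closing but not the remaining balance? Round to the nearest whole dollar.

Monthly rate = 5.05%/12 = 0.0042083; payment = 608,750 × 0.0042083 / (1 − (1+0.0042083)^−240) = $4,034.31.
Total outlay = 168 × $4,034.31 + $18,262.50 = $696,026.58.

$696,027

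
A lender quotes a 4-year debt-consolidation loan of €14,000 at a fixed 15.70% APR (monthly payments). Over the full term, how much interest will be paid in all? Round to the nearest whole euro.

€4,942

At 15.70% the monthly rate is 0.0130833, so the payment is 14,000 × 0.0130833 / (1 − 1.0130833^−48) = €394.62.
Total paid = 48 × €394.62 = €18,941.76; interest = €18,941.76 − €14,000 = €4,941.76.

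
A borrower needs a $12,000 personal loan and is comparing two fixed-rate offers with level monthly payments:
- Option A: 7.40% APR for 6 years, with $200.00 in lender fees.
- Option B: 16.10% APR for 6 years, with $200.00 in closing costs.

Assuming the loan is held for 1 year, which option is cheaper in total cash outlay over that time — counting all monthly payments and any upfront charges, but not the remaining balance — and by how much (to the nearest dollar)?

Option A: monthly rate = 7.4%/12 = 0.0061667; payment = 12,000 × 0.0061667 / (1 − (1+0.0061667)^−72) = $206.90.
Option B: monthly rate = 16.1%/12 = 0.0134167; payment = 12,000 × 0.0134167 / (1 − (1+0.0134167)^−72) = $260.96.
Over 12 months: Option A costs 12 × $206.90 + $200.00 = $2,682.80; Option B costs 12 × $260.96 + $200.00 = $3,331.52.
Option A is cheaper by $3,331.52 − $2,682.80 = $648.72.

Option A by $649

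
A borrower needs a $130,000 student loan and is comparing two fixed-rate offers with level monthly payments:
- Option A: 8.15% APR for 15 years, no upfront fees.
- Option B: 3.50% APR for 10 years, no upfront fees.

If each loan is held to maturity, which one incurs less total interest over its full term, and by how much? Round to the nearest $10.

Option B by $71,390

Option A: at 8.15% the monthly rate is 0.0067917, so the payment is 130,000 × 0.0067917 / (1 − 1.0067917^−180) = $1,253.63.
Total interest on Option A = 180 × $1,253.63 − $130,000 = $95,653.40.
Option B: monthly rate = 3.5%/12 = 0.0029167; payment = 130,000 × 0.0029167 / (1 − (1+0.0029167)^−120) = $1,285.52.
Total interest on Option B = 120 × $1,285.52 − $130,000 = $24,262.40.
Option B is lower by $71,391.00.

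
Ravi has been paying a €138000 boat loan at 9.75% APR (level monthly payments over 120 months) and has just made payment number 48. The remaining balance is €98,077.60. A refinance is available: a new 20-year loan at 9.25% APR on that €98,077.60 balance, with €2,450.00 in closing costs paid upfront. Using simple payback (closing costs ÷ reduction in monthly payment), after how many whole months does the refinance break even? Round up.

3 months

Current payment = 138,000 × 9.75%/12 / (1 − (1+0.0081250)^−120) = €1,804.63.
Refinanced payment = 98,077.60 × 0.0077083 / (1 − (1+0.0077083)^−240) = €898.26.
Monthly savings = €1,804.63 − €898.26 = €906.37.
Break-even = €2,450.00 / €906.37 = 2.70 → 3 months.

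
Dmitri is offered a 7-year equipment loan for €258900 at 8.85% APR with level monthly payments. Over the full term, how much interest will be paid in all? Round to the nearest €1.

Monthly rate = 8.85%/12 = 0.0073750; payment = 258,900 × 0.0073750 / (1 − (1+0.0073750)^−84) = €4,145.78.
Total paid = 84 × €4,145.78 = €348,245.52; interest = €348,245.52 − €258,900 = €89,345.52.

€89,346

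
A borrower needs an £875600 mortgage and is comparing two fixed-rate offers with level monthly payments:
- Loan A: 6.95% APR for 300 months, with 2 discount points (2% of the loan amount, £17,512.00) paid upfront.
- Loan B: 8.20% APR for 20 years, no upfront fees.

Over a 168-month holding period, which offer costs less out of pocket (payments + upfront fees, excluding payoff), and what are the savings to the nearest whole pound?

Loan A: monthly rate = 6.95%/12 = 0.0057917; payment = 875,600 × 0.0057917 / (1 − (1+0.0057917)^−300) = £6,160.66.
Loan B: at 8.20% the monthly rate is 0.0068333, so the payment is 875,600 × 0.0068333 / (1 − 1.0068333^−240) = £7,433.23.
Over 168 months: Loan A costs 168 × £6,160.66 + £17,512.00 = £1,052,502.88; Loan B costs 168 × £7,433.23 = £1,248,782.64.
Loan A is cheaper by £1,248,782.64 − £1,052,502.88 = £196,279.76.

Loan A by £196,280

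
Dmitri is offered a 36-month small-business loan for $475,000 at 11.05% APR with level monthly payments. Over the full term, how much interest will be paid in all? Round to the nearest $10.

$85,240

Monthly rate = 11.05%/12 = 0.0092083; payment = 475,000 × 0.0092083 / (1 − (1+0.0092083)^−36) = $15,562.14.
Total paid = 36 × $15,562.14 = $560,237.04; interest = $560,237.04 − $475,000 = $85,237.04.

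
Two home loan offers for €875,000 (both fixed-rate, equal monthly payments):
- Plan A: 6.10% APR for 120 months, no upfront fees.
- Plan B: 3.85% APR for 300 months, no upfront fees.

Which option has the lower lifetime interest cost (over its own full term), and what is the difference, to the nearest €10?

Plan A by €192,930

Plan A: monthly rate = 6.1%/12 = 0.0050833; payment = 875,000 × 0.0050833 / (1 − (1+0.0050833)^−120) = €9,758.29.
Total interest on Plan A = 120 × €9,758.29 − €875,000 = €295,994.80.
Plan B: monthly rate = 3.85%/12 = 0.0032083; payment = 875,000 × 0.0032083 / (1 − (1+0.0032083)^−300) = €4,546.41.
Total interest on Plan B = 300 × €4,546.41 − €875,000 = €488,923.00.
Plan A is lower by €192,928.20.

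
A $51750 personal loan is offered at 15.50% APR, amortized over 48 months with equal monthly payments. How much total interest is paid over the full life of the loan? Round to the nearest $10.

At 15.50% the monthly rate is 0.0129167, so the payment is 51,750 × 0.0129167 / (1 − 1.0129167^−48) = $1,453.39.
Total paid = 48 × $1,453.39 = $69,762.72; interest = $69,762.72 − $51,750 = $18,012.72.

$18,010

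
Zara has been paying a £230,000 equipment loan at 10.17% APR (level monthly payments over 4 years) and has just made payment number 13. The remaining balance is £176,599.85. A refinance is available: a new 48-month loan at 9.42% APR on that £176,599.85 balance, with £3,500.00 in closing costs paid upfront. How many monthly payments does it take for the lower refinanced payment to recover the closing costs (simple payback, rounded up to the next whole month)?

Current payment = 230,000 × 10.17%/12 / (1 − (1+0.0084750)^−48) = £5,852.19.
Refinanced payment = 176,599.85 × 0.0078500 / (1 − (1+0.0078500)^−48) = £4,430.00.
Monthly savings = £5,852.19 − £4,430.00 = £1,422.19.
Break-even = £3,500.00 / £1,422.19 = 2.46 → 3 months.

3 months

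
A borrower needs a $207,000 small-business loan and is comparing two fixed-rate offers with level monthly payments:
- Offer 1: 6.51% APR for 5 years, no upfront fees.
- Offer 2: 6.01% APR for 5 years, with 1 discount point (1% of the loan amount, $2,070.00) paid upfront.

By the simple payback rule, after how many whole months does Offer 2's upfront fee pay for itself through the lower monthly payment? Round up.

Offer 1: monthly rate = 6.51%/12 = 0.0054250; payment = 207,000 × 0.0054250 / (1 − (1+0.0054250)^−60) = $4,051.16.
Offer 2: monthly rate = 6.01%/12 = 0.0050083; payment = 207,000 × 0.0050083 / (1 − (1+0.0050083)^−60) = $4,002.85.
Monthly savings = $4,051.16 − $4,002.85 = $48.31.
Break-even = $2,070.00 / $48.31 = 42.85 → 43 months.

43 months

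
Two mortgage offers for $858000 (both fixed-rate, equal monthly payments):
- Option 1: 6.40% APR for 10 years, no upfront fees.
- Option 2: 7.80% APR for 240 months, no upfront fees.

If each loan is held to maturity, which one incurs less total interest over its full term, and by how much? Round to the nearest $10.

Option 1: at 6.40% the monthly rate is 0.0053333, so the payment is 858,000 × 0.0053333 / (1 − 1.0053333^−120) = $9,698.82.
Total interest on Option 1 = 120 × $9,698.82 − $858,000 = $305,858.40.
Option 2: monthly rate = 7.8%/12 = 0.0065000; payment = 858,000 × 0.0065000 / (1 − (1+0.0065000)^−240) = $7,070.23.
Total interest on Option 2 = 240 × $7,070.23 − $858,000 = $838,855.20.
Option 1 is lower by $532,996.80.

Option 1 by $533,000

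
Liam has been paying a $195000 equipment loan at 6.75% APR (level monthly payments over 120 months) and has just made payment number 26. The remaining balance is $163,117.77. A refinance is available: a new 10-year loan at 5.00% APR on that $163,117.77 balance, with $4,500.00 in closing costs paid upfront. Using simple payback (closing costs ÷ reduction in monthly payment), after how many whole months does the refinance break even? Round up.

9 months

Current payment = 195,000 × 6.75%/12 / (1 − (1+0.0056250)^−120) = $2,239.07.
Refinanced payment = 163,117.77 × 0.0041667 / (1 − (1+0.0041667)^−120) = $1,730.12.
Monthly savings = $2,239.07 − $1,730.12 = $508.95.
Break-even = $4,500.00 / $508.95 = 8.84 → 9 months.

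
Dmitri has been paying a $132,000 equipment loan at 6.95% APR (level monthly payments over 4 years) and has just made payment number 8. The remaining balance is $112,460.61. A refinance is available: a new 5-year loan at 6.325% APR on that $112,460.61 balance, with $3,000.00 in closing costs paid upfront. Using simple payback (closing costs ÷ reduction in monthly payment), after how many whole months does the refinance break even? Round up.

4 months

Current payment = 132,000 × 6.95%/12 / (1 − (1+0.0057917)^−48) = $3,157.84.
Refinanced payment = 112,460.61 × 0.0052708 / (1 − (1+0.0052708)^−60) = $2,191.21.
Monthly savings = $3,157.84 − $2,191.21 = $966.63.
Break-even = $3,000.00 / $966.63 = 3.10 → 4 months.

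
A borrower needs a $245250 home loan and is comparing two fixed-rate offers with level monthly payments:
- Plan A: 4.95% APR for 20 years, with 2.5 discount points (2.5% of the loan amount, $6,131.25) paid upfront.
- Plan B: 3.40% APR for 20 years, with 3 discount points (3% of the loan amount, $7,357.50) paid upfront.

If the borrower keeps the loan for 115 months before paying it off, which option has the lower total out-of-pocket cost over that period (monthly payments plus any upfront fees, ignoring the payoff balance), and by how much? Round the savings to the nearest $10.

Plan B by $22,000

Plan A: monthly rate = 4.95%/12 = 0.0041250; payment = 245,250 × 0.0041250 / (1 − (1+0.0041250)^−240) = $1,611.78.
Plan B: monthly rate = 3.4%/12 = 0.0028333; payment = 245,250 × 0.0028333 / (1 − (1+0.0028333)^−240) = $1,409.78.
Over 115 months: Plan A costs 115 × $1,611.78 + $6,131.25 = $191,485.95; Plan B costs 115 × $1,409.78 + $7,357.50 = $169,482.20.
Plan B is cheaper by $191,485.95 − $169,482.20 = $22,003.75.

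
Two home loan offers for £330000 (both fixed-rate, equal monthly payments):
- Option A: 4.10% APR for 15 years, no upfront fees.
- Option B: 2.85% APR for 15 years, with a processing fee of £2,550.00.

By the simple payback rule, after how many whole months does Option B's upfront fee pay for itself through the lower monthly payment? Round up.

Option A: at 4.10% the monthly rate is 0.0034167, so the payment is 330,000 × 0.0034167 / (1 − 1.0034167^−180) = £2,457.54.
Option B: at 2.85% the monthly rate is 0.0023750, so the payment is 330,000 × 0.0023750 / (1 − 1.0023750^−180) = £2,255.19.
Monthly savings = £2,457.54 − £2,255.19 = £202.35.
Break-even = £2,550.00 / £202.35 = 12.60 → 13 months.

13 months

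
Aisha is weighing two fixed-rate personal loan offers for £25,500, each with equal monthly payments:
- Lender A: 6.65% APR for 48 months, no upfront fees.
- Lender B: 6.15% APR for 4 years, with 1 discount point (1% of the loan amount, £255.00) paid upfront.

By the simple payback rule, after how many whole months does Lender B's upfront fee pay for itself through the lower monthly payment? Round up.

44 months

Lender A: at 6.65% the monthly rate is 0.0055417, so the payment is 25,500 × 0.0055417 / (1 − 1.0055417^−48) = £606.50.
Lender B: at 6.15% the monthly rate is 0.0051250, so the payment is 25,500 × 0.0051250 / (1 − 1.0051250^−48) = £600.62.
Monthly savings = £606.50 − £600.62 = £5.88.
Break-even = £255.00 / £5.88 = 43.37 → 44 months.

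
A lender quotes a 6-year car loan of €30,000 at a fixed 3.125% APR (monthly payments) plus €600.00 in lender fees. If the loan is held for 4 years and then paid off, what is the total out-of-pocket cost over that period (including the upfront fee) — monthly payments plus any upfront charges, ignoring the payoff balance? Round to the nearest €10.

€22,560

Monthly rate = 3.125%/12 = 0.0026042; payment = 30,000 × 0.0026042 / (1 − (1+0.0026042)^−72) = €457.49.
Total outlay = 48 × €457.49 + €600.00 = €22,559.52.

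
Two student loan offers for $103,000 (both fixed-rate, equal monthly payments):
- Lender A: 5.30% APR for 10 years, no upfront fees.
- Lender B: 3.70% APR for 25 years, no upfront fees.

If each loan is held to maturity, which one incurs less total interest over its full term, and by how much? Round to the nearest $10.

Lender A by $25,110

Lender A: at 5.30% the monthly rate is 0.0044167, so the payment is 103,000 × 0.0044167 / (1 − 1.0044167^−120) = $1,107.64.
Total interest on Lender A = 120 × $1,107.64 − $103,000 = $29,916.80.
Lender B: at 3.70% the monthly rate is 0.0030833, so the payment is 103,000 × 0.0030833 / (1 − 1.0030833^−300) = $526.76.
Total interest on Lender B = 300 × $526.76 − $103,000 = $55,028.00.
Lender A is lower by $25,111.20.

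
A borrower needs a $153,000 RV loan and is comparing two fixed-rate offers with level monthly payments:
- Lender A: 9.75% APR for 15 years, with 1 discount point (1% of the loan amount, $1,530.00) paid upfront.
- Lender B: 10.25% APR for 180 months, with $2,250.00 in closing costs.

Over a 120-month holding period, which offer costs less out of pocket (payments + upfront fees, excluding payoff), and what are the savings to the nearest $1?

Lender A: at 9.75% the monthly rate is 0.0081250, so the payment is 153,000 × 0.0081250 / (1 − 1.0081250^−180) = $1,620.82.
Lender B: at 10.25% the monthly rate is 0.0085417, so the payment is 153,000 × 0.0085417 / (1 − 1.0085417^−180) = $1,667.62.
Over 120 months: Lender A costs 120 × $1,620.82 + $1,530.00 = $196,028.40; Lender B costs 120 × $1,667.62 + $2,250.00 = $202,364.40.
Lender A is cheaper by $202,364.40 − $196,028.40 = $6,336.00.

Lender A by $6,336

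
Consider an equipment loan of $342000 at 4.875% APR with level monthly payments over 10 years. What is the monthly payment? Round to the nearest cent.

Monthly rate = 4.875%/12 = 0.0040625; payment = 342,000 × 0.0040625 / (1 − (1+0.0040625)^−120) = $3,606.58.

$3,606.58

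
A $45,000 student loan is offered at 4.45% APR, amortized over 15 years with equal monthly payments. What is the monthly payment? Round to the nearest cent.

$343.10

At 4.45% the monthly rate is 0.0037083, so the payment is 45,000 × 0.0037083 / (1 − 1.0037083^−180) = $343.10.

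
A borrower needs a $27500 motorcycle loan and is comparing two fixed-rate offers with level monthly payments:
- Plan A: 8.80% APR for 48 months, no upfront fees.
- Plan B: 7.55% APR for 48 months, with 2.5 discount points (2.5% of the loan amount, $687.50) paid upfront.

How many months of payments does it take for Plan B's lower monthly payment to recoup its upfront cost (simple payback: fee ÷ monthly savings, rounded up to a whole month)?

43 months

Plan A: monthly rate = 8.8%/12 = 0.0073333; payment = 27,500 × 0.0073333 / (1 − (1+0.0073333)^−48) = $681.73.
Plan B: at 7.55% the monthly rate is 0.0062917, so the payment is 27,500 × 0.0062917 / (1 − 1.0062917^−48) = $665.56.
Monthly savings = $681.73 − $665.56 = $16.17.
Break-even = $687.50 / $16.17 = 42.52 → 43 months.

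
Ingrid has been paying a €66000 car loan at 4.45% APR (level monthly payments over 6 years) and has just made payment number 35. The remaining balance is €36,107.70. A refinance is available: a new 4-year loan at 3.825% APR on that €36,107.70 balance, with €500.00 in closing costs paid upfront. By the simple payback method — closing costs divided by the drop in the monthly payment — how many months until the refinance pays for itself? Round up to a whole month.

3 months

Current payment = 66,000 × 4.45%/12 / (1 − (1+0.0037083)^−72) = €1,046.17.
Refinanced payment = 36,107.70 × 0.0031875 / (1 − (1+0.0031875)^−48) = €812.45.
Monthly savings = €1,046.17 − €812.45 = €233.72.
Break-even = €500.00 / €233.72 = 2.14 → 3 months.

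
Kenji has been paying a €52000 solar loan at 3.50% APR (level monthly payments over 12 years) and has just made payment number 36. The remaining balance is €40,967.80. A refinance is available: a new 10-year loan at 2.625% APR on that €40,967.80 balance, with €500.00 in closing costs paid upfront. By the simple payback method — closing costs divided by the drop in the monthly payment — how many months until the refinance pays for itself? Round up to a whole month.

10 months

Current payment = 52,000 × 3.5%/12 / (1 − (1+0.0029167)^−144) = €442.76.
Refinanced payment = 40,967.80 × 0.0021875 / (1 − (1+0.0021875)^−120) = €388.54.
Monthly savings = €442.76 − €388.54 = €54.22.
Break-even = €500.00 / €54.22 = 9.22 → 10 months.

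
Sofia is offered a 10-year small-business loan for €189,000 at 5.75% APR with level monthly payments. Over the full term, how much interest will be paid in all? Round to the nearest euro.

€59,957

Monthly rate = 5.75%/12 = 0.0047917; payment = 189,000 × 0.0047917 / (1 − (1+0.0047917)^−120) = €2,074.64.
Total paid = 120 × €2,074.64 = €248,956.80; interest = €248,956.80 − €189,000 = €59,956.80.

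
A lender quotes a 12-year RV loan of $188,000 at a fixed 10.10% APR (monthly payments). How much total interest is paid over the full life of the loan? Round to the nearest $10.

$137,100

Monthly rate = 10.1%/12 = 0.0084167; payment = 188,000 × 0.0084167 / (1 − (1+0.0084167)^−144) = $2,257.62.
Total paid = 144 × $2,257.62 = $325,097.28; interest = $325,097.28 − $188,000 = $137,097.28.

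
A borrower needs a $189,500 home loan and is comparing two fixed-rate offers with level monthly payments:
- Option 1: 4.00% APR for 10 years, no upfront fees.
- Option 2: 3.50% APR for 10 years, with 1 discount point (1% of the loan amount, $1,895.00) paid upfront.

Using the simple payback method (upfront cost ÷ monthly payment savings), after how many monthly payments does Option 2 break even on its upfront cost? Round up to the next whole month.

43 months

Option 1: at 4.00% the monthly rate is 0.0033333, so the payment is 189,500 × 0.0033333 / (1 − 1.0033333^−120) = $1,918.60.
Option 2: monthly rate = 3.5%/12 = 0.0029167; payment = 189,500 × 0.0029167 / (1 − (1+0.0029167)^−120) = $1,873.89.
Monthly savings = $1,918.60 − $1,873.89 = $44.71.
Break-even = $1,895.00 / $44.71 = 42.38 → 43 months.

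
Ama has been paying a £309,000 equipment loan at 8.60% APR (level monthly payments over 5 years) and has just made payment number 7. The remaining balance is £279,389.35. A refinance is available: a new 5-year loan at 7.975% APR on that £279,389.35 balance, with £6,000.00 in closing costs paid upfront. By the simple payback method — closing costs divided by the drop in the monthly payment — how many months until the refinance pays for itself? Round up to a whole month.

Current payment = 309,000 × 8.6%/12 / (1 − (1+0.0071667)^−60) = £6,354.51.
Refinanced payment = 279,389.35 × 0.0066458 / (1 − (1+0.0066458)^−60) = £5,661.67.
Monthly savings = £6,354.51 − £5,661.67 = £692.84.
Break-even = £6,000.00 / £692.84 = 8.66 → 9 months.

9 months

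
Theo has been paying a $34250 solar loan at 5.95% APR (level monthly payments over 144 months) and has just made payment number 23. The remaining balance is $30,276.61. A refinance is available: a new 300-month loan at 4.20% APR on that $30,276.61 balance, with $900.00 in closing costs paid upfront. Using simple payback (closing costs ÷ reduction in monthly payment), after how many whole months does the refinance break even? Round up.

Current payment = 34,250 × 5.95%/12 / (1 − (1+0.0049583)^−144) = $333.34.
Refinanced payment = 30,276.61 × 0.0035000 / (1 − (1+0.0035000)^−300) = $163.17.
Monthly savings = $333.34 − $163.17 = $170.17.
Break-even = $900.00 / $170.17 = 5.29 → 6 months.

6 months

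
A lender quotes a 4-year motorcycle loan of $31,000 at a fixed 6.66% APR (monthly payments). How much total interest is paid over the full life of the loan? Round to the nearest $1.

At 6.66% the monthly rate is 0.0055500, so the payment is 31,000 × 0.0055500 / (1 − 1.0055500^−48) = $737.45.
Total paid = 48 × $737.45 = $35,397.60; interest = $35,397.60 − $31,000 = $4,397.60.

$4,398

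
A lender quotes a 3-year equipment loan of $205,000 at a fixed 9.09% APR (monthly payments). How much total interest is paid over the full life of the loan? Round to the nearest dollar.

Monthly rate = 9.09%/12 = 0.0075750; payment = 205,000 × 0.0075750 / (1 − (1+0.0075750)^−36) = $6,527.54.
Total paid = 36 × $6,527.54 = $234,991.44; interest = $234,991.44 − $205,000 = $29,991.44.

$29,991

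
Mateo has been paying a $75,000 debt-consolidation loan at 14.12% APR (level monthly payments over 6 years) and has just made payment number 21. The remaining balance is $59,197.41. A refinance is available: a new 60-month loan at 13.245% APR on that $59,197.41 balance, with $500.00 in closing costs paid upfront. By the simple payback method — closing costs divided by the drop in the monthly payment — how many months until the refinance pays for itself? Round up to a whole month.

3 months

Current payment = 75,000 × 14.12%/12 / (1 − (1+0.0117667)^−72) = $1,550.25.
Refinanced payment = 59,197.41 × 0.0110375 / (1 − (1+0.0110375)^−60) = $1,354.36.
Monthly savings = $1,550.25 − $1,354.36 = $195.89.
Break-even = $500.00 / $195.89 = 2.55 → 3 months.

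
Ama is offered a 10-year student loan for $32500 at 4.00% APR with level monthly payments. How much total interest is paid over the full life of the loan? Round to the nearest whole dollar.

At 4.00% the monthly rate is 0.0033333, so the payment is 32,500 × 0.0033333 / (1 − 1.0033333^−120) = $329.05.
Total paid = 120 × $329.05 = $39,486.00; interest = $39,486.00 − $32,500 = $6,986.00.

$6,986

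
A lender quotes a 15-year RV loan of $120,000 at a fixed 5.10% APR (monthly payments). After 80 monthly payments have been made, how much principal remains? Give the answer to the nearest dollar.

With monthly rate i = 5.1%/12 = 0.0042500, the balance after k of n payments is P · [(1+i)^n − (1+i)^k] / [(1+i)^n − 1].
(1+0.0042500)^180 = 2.14551360 and (1+0.0042500)^80 = 1.40393575, so the balance is 120,000 × (2.14551360 − 1.40393575) / (2.14551360 − 1) = $77,685.10.

$77,685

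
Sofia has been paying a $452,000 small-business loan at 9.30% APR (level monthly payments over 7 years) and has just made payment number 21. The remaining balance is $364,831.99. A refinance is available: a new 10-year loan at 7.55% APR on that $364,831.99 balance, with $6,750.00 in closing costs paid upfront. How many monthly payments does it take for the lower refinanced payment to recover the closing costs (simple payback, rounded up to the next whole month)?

Current payment = 452,000 × 9.3%/12 / (1 − (1+0.0077500)^−84) = $7,341.27.
Refinanced payment = 364,831.99 × 0.0062917 / (1 − (1+0.0062917)^−120) = $4,340.15.
Monthly savings = $7,341.27 − $4,340.15 = $3,001.12.
Break-even = $6,750.00 / $3,001.12 = 2.25 → 3 months.

3 months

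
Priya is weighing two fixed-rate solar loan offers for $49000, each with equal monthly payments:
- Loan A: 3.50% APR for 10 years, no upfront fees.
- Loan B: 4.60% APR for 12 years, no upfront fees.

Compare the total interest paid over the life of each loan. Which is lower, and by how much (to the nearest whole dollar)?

Loan A by $5,709

Loan A: at 3.50% the monthly rate is 0.0029167, so the payment is 49,000 × 0.0029167 / (1 − 1.0029167^−120) = $484.54.
Total interest on Loan A = 120 × $484.54 − $49,000 = $9,144.80.
Loan B: at 4.60% the monthly rate is 0.0038333, so the payment is 49,000 × 0.0038333 / (1 − 1.0038333^−144) = $443.43.
Total interest on Loan B = 144 × $443.43 − $49,000 = $14,853.92.
Loan A is lower by $5,709.12.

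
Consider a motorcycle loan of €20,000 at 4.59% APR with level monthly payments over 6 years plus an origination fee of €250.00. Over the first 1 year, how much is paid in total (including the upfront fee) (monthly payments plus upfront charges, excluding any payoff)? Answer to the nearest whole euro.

At 4.59% the monthly rate is 0.0038250, so the payment is 20,000 × 0.0038250 / (1 − 1.0038250^−72) = €318.31.
Total outlay = 12 × €318.31 + €250.00 = €4,069.72.

€4,070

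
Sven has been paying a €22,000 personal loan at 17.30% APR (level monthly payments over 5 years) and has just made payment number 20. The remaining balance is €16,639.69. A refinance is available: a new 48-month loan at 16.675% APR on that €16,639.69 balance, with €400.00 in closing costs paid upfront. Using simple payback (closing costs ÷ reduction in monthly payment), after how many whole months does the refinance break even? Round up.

6 months

Current payment = 22,000 × 17.3%/12 / (1 − (1+0.0144167)^−60) = €550.31.
Refinanced payment = 16,639.69 × 0.0138958 / (1 − (1+0.0138958)^−48) = €477.35.
Monthly savings = €550.31 − €477.35 = €72.96.
Break-even = €400.00 / €72.96 = 5.48 → 6 months.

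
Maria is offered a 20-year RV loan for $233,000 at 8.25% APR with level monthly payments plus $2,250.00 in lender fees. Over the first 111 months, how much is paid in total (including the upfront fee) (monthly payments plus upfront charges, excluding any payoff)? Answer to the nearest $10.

At 8.25% the monthly rate is 0.0068750, so the payment is 233,000 × 0.0068750 / (1 − 1.0068750^−240) = $1,985.31.
Total outlay = 111 × $1,985.31 + $2,250.00 = $222,619.41.

$222,620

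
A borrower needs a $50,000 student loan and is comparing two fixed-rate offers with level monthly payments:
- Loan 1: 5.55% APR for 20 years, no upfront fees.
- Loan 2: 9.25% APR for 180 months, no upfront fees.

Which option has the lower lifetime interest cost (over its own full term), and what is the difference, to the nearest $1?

Loan 1: at 5.55% the monthly rate is 0.0046250, so the payment is 50,000 × 0.0046250 / (1 − 1.0046250^−240) = $345.36.
Total interest on Loan 1 = 240 × $345.36 − $50,000 = $32,886.40.
Loan 2: at 9.25% the monthly rate is 0.0077083, so the payment is 50,000 × 0.0077083 / (1 − 1.0077083^−180) = $514.60.
Total interest on Loan 2 = 180 × $514.60 − $50,000 = $42,628.00.
Loan 1 is lower by $9,741.60.

Loan 1 by $9,742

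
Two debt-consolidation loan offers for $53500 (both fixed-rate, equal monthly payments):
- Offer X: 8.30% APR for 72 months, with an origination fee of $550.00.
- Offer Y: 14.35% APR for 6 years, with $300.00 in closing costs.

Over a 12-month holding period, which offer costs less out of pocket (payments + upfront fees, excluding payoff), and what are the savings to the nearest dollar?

Offer X by $1,749

Offer X: at 8.30% the monthly rate is 0.0069167, so the payment is 53,500 × 0.0069167 / (1 − 1.0069167^−72) = $945.88.
Offer Y: at 14.35% the monthly rate is 0.0119583, so the payment is 53,500 × 0.0119583 / (1 − 1.0119583^−72) = $1,112.46.
Over 12 months: Offer X costs 12 × $945.88 + $550.00 = $11,900.56; Offer Y costs 12 × $1,112.46 + $300.00 = $13,649.52.
Offer X is cheaper by $13,649.52 − $11,900.56 = $1,748.96.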